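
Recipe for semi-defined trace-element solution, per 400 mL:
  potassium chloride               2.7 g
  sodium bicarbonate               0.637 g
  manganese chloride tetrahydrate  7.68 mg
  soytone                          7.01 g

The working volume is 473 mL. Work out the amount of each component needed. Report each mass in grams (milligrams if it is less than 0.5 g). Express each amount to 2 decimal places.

potassium chloride 3.19 g; sodium bicarbonate 0.75 g; manganese chloride tetrahydrate 9.08 mg; soytone 8.29 g

Ratio of target to recipe volume: 473 / 400 = 1.1825.
potassium chloride: 2.7 g × (473 mL / 400 mL) = 3.19 g
sodium bicarbonate: 0.637 g × (473 mL / 400 mL) = 0.75 g
manganese chloride tetrahydrate: 7.68 mg × (473 mL / 400 mL) = 9.08 mg
soytone: 7.01 g × (473 mL / 400 mL) = 8.29 g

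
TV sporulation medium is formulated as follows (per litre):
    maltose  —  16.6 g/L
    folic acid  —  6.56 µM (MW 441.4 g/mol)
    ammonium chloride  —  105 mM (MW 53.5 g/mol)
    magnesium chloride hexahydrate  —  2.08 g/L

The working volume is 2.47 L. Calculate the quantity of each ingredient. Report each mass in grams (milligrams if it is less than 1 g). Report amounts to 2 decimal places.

maltose 41.00 g; folic acid 7.15 mg; ammonium chloride 13.88 g; magnesium chloride hexahydrate 5.14 g

Working volume: 2.47 L.
maltose: 16.6 g/L × 2.47 L = 41.00 g
folic acid: 6.56 µmol/L × 441.4 g/mol × 2.47 L ÷ 1000 = 7.15 mg
ammonium chloride: 105 mmol/L × 53.5 g/mol × 2.47 L ÷ 1000 = 13.88 g
magnesium chloride hexahydrate: 2.08 g/L × 2.47 L = 5.14 g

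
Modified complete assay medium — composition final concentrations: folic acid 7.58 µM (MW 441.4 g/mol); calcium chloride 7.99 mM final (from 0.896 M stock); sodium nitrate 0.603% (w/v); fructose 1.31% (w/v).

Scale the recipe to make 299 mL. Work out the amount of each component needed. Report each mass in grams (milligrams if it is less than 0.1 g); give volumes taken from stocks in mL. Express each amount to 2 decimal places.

folic acid 1.00 mg; calcium chloride 2.67 mL; sodium nitrate 1.80 g; fructose 3.92 g

Working volume: 299 mL = 0.299 L.
folic acid: 7.58 µmol/L × 441.4 g/mol × 0.299 L ÷ 1000 = 1.00 mg
calcium chloride: C1V1 = C2V2 → 7.99 mM × 299 mL ÷ 896 mM = 2.67 mL
sodium nitrate: 0.603% w/v = 6.03 g/L → 6.03 × 0.299 L = 1.80 g
fructose: 1.31% w/v = 13.1 g/L → 13.1 × 0.299 L = 3.92 g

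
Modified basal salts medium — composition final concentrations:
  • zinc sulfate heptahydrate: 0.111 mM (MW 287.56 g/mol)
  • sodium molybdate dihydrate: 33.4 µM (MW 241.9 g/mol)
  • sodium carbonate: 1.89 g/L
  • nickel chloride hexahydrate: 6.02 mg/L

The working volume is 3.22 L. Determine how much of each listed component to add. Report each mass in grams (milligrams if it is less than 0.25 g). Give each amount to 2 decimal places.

Scale factor relative to 1 L: 3.22.
zinc sulfate heptahydrate: 0.111 mmol/L × 287.56 mg/mmol × 3.22 L = 102.78 mg
sodium molybdate dihydrate: 33.4 µmol/L × 241.9 g/mol × 3.22 L ÷ 1000 = 26.02 mg
sodium carbonate: 1.89 g/L × 3.22 L = 6.09 g
nickel chloride hexahydrate: 6.02 mg/L × 3.22 L = 19.38 mg

zinc sulfate heptahydrate 102.78 mg; sodium molybdate dihydrate 26.02 mg; sodium carbonate 6.09 g; nickel chloride hexahydrate 19.38 mg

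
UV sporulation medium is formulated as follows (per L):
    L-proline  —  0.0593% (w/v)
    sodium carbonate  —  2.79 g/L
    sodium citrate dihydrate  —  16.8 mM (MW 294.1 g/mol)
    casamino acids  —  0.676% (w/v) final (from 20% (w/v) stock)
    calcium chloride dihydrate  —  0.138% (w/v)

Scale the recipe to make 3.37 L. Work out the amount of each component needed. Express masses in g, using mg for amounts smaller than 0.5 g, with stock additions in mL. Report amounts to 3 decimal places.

L-proline 1.998 g; sodium carbonate 9.402 g; sodium citrate dihydrate 16.651 g; casamino acids 113.906 mL; calcium chloride dihydrate 4.651 g

Working volume: 3.37 L.
L-proline: 0.0593% w/v = 0.593 g/L → 0.593 × 3.37 L = 1.998 g
sodium carbonate: 2.79 g/L × 3.37 L = 9.402 g
sodium citrate dihydrate: 16.8 mmol/L × 294.1 g/mol × 3.37 L ÷ 1000 = 16.651 g
casamino acids: C1V1 = C2V2 → 0.676% ÷ 20% × 3370 mL = 113.906 mL
calcium chloride dihydrate: 0.138 g per 100 mL × 3370 mL ÷ 100 = 4.651 g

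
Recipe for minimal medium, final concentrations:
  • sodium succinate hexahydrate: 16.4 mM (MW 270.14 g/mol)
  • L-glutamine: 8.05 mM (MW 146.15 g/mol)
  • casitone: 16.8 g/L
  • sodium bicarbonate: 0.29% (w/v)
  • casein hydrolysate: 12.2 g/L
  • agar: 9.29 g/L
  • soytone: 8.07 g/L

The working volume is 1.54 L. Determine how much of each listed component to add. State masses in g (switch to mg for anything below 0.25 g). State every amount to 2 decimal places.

sodium succinate hexahydrate 6.82 g; L-glutamine 1.81 g; casitone 25.87 g; sodium bicarbonate 4.47 g; casein hydrolysate 18.79 g; agar 14.31 g; soytone 12.43 g

Working volume: 1.54 L.
sodium succinate hexahydrate: 16.4 mmol/L × 270.14 g/mol × 1.54 L ÷ 1000 = 6.82 g
L-glutamine: 8.05 mmol/L × 146.15 g/mol × 1.54 L ÷ 1000 = 1.81 g
casitone: 16.8 g/L × 1.54 L = 25.87 g
sodium bicarbonate: 0.29% w/v = 2.9 g/L → 2.9 × 1.54 L = 4.47 g
casein hydrolysate: 12.2 g/L × 1.54 L = 18.79 g
agar: 9.29 g/L × 1.54 L = 14.31 g
soytone: 8.07 g/L × 1.54 L = 12.43 g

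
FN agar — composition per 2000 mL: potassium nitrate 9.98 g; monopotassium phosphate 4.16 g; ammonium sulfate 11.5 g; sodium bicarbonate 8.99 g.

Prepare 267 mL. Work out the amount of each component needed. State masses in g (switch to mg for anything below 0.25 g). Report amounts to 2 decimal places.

Scale factor = 267 mL / 2000 mL = 0.1335.
potassium nitrate: 9.98 g × (267 mL / 2000 mL) = 1.33 g
monopotassium phosphate: 4.16 g × (267 mL / 2000 mL) = 0.56 g
ammonium sulfate: 11.5 g × (267 mL / 2000 mL) = 1.54 g
sodium bicarbonate: 8.99 g × (267 mL / 2000 mL) = 1.20 g

potassium nitrate 1.33 g; monopotassium phosphate 0.56 g; ammonium sulfate 1.54 g; sodium bicarbonate 1.20 g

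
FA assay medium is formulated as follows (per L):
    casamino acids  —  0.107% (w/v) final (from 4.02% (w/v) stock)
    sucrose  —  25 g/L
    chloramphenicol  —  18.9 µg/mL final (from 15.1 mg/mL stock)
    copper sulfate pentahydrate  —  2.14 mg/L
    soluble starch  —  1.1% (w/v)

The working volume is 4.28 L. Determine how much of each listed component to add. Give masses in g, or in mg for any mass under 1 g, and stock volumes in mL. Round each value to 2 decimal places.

Working volume: 4.28 L.
casamino acids: C1V1 = C2V2 → 0.107% ÷ 4.02% × 4280 mL = 113.92 mL
sucrose: 25 g/L × 4.28 L = 107.00 g
chloramphenicol: C1V1 = C2V2 → 18.9 µg/mL × 4280 mL ÷ 15100 µg/mL = 5.36 mL
copper sulfate pentahydrate: 2.14 mg/L × 4.28 L = 9.16 mg
soluble starch: 1.1% w/v = 11 g/L → 11 × 4.28 L = 47.08 g

casamino acids 113.92 mL; sucrose 107.00 g; chloramphenicol 5.36 mL; copper sulfate pentahydrate 9.16 mg; soluble starch 47.08 g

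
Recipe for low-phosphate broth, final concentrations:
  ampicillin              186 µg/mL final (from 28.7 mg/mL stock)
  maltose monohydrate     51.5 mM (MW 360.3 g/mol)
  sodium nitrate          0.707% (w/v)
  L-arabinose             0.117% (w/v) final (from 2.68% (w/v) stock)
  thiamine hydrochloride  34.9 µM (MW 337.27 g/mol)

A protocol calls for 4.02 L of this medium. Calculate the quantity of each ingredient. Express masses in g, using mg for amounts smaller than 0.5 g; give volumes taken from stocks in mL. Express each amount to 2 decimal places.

ampicillin 26.05 mL; maltose monohydrate 74.59 g; sodium nitrate 28.42 g; L-arabinose 175.50 mL; thiamine hydrochloride 47.32 mg

Scale factor relative to 1 L: 4.02.
ampicillin: dilute stock: 186 µg/mL × 4020 mL ÷ 28700 µg/mL = 26.05 mL
maltose monohydrate: 51.5 mmol/L × 360.3 g/mol × 4.02 L ÷ 1000 = 74.59 g
sodium nitrate: 0.707% w/v = 7.07 g/L → 7.07 × 4.02 L = 28.42 g
L-arabinose: V = C2·V2/C1 = 0.117% ÷ 2.68% × 4020 mL = 175.50 mL
thiamine hydrochloride: 34.9 µmol/L × 337.27 g/mol × 4.02 L ÷ 1000 = 47.32 mg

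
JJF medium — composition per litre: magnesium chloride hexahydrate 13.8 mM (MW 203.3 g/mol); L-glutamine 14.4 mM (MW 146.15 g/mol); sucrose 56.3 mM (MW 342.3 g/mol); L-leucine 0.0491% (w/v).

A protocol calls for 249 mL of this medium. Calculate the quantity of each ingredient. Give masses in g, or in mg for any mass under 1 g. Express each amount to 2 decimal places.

Working volume: 249 mL = 0.249 L.
magnesium chloride hexahydrate: 13.8 mmol/L × 203.3 mg/mmol × 0.249 L = 698.58 mg
L-glutamine: 14.4 mmol/L × 146.15 mg/mmol × 0.249 L = 524.04 mg
sucrose: 56.3 mmol/L × 342.3 g/mol × 0.249 L ÷ 1000 = 4.80 g
L-leucine: 0.0491% w/v = 0.491 g/L → 0.491 × 0.249 L = 0.122259 g = 122.26 mg

magnesium chloride hexahydrate 698.58 mg; L-glutamine 524.04 mg; sucrose 4.80 g; L-leucine 122.26 mg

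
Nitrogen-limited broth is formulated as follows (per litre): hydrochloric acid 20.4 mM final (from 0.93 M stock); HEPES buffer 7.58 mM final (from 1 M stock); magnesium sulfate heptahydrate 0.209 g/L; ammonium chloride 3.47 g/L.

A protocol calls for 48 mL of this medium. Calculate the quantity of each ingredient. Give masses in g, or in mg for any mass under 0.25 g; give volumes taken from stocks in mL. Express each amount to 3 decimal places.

hydrochloric acid 1.053 mL; HEPES buffer 0.364 mL; magnesium sulfate heptahydrate 10.032 mg; ammonium chloride 166.560 mg

Scale factor relative to 1 L: 0.048.
hydrochloric acid: dilute stock: 20.4 mM × 48 mL ÷ 930 mM = 1.053 mL
HEPES buffer: dilute stock: 7.58 mM × 48 mL ÷ 1000 mM = 0.364 mL
magnesium sulfate heptahydrate: 0.209 g/L × 0.048 L = 0.010032 g = 10.032 mg
ammonium chloride: 3.47 g/L × 0.048 L = 0.16656 g = 166.560 mg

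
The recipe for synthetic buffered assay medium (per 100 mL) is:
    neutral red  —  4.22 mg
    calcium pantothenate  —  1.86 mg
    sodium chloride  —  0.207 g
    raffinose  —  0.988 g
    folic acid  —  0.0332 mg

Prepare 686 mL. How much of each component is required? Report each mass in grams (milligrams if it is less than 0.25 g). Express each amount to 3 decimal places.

Ratio of target to recipe volume: 686 / 100 = 6.86.
neutral red: 4.22 mg × (686 mL / 100 mL) = 28.949 mg
calcium pantothenate: 1.86 mg × (686 mL / 100 mL) = 12.760 mg
sodium chloride: 0.207 g × (686 mL / 100 mL) = 1.420 g
raffinose: 0.988 g × (686 mL / 100 mL) = 6.778 g
folic acid: 0.0332 mg × (686 mL / 100 mL) = 0.228 mg

neutral red 28.949 mg; calcium pantothenate 12.760 mg; sodium chloride 1.420 g; raffinose 6.778 g; folic acid 0.228 mg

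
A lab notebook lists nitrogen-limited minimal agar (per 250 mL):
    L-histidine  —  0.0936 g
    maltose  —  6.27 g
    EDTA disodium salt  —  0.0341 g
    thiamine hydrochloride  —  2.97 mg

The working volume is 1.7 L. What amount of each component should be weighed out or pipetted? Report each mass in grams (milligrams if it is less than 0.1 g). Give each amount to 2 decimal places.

Scale factor = 1700 mL / 250 mL = 6.8.
L-histidine: 0.0936 g × (1700 mL / 250 mL) = 0.64 g
maltose: 6.27 g × (1700 mL / 250 mL) = 42.64 g
EDTA disodium salt: 0.0341 g × (1700 mL / 250 mL) = 0.23 g
thiamine hydrochloride: 2.97 mg × (1700 mL / 250 mL) = 20.20 mg

L-histidine 0.64 g; maltose 42.64 g; EDTA disodium salt 0.23 g; thiamine hydrochloride 20.20 mg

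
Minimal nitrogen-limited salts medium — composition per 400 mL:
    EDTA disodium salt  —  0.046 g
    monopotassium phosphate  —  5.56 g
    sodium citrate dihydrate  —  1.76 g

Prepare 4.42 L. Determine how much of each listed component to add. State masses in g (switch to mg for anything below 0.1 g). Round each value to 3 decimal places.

Ratio of target to recipe volume: 4420 / 400 = 11.05.
EDTA disodium salt: 0.046 g × (4420 mL / 400 mL) = 0.508 g
monopotassium phosphate: 5.56 g × (4420 mL / 400 mL) = 61.438 g
sodium citrate dihydrate: 1.76 g × (4420 mL / 400 mL) = 19.448 g

EDTA disodium salt 0.508 g; monopotassium phosphate 61.438 g; sodium citrate dihydrate 19.448 g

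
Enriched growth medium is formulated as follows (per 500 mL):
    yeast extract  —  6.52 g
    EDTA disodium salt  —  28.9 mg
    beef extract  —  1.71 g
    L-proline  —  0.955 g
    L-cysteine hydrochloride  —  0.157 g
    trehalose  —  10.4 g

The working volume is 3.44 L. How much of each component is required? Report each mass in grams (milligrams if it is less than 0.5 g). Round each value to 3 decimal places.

Scale factor = 3440 mL / 500 mL = 6.88.
yeast extract: 6.52 g × (3440 mL / 500 mL) = 44.858 g
EDTA disodium salt: 28.9 mg × (3440 mL / 500 mL) = 198.832 mg
beef extract: 1.71 g × (3440 mL / 500 mL) = 11.765 g
L-proline: 0.955 g × (3440 mL / 500 mL) = 6.570 g
L-cysteine hydrochloride: 0.157 g × (3440 mL / 500 mL) = 1.080 g
trehalose: 10.4 g × (3440 mL / 500 mL) = 71.552 g

yeast extract 44.858 g; EDTA disodium salt 198.832 mg; beef extract 11.765 g; L-proline 6.570 g; L-cysteine hydrochloride 1.080 g; trehalose 71.552 g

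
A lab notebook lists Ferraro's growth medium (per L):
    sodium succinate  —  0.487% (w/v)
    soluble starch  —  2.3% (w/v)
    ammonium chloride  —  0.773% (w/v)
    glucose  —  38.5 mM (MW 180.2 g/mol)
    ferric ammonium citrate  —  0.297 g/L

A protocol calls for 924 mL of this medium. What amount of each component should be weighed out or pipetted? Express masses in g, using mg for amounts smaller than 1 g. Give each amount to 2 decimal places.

Working volume: 924 mL = 0.924 L.
sodium succinate: 0.487% w/v = 4.87 g/L → 4.87 × 0.924 L = 4.50 g
soluble starch: 2.3 g per 100 mL × 924 mL ÷ 100 = 21.25 g
ammonium chloride: 0.773 g per 100 mL × 924 mL ÷ 100 = 7.14 g
glucose: 38.5 mmol/L × 180.2 g/mol × 0.924 L ÷ 1000 = 6.41 g
ferric ammonium citrate: 0.297 g/L × 0.924 L = 0.274428 g = 274.43 mg

sodium succinate 4.50 g; soluble starch 21.25 g; ammonium chloride 7.14 g; glucose 6.41 g; ferric ammonium citrate 274.43 mg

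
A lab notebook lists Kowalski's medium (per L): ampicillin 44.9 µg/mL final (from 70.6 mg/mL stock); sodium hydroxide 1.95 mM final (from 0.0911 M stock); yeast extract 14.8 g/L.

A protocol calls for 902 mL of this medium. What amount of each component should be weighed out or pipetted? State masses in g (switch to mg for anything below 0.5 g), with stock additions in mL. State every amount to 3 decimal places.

ampicillin 0.574 mL; sodium hydroxide 19.307 mL; yeast extract 13.350 g

Scale factor relative to 1 L: 0.902.
ampicillin: dilute stock: 44.9 µg/mL × 902 mL ÷ 70600 µg/mL = 0.574 mL
sodium hydroxide: V = C2·V2/C1 = 1.95 mM × 902 mL ÷ 91.1 mM = 19.307 mL
yeast extract: 14.8 g/L × 0.902 L = 13.350 g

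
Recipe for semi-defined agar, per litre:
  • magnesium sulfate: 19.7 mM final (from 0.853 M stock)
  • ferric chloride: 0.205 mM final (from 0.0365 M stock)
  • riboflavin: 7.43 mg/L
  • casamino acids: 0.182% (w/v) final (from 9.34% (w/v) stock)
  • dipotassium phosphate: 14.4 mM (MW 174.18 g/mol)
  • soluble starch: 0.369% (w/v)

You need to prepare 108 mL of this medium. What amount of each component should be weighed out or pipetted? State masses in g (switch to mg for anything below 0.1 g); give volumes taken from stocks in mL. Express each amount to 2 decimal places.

Working volume: 108 mL = 0.108 L.
magnesium sulfate: C1V1 = C2V2 → 19.7 mM × 108 mL ÷ 853 mM = 2.49 mL
ferric chloride: dilute stock: 0.205 mM × 108 mL ÷ 36.5 mM = 0.61 mL
riboflavin: 7.43 mg/L × 0.108 L = 0.80 mg
casamino acids: dilute stock: 0.182% ÷ 9.34% × 108 mL = 2.10 mL
dipotassium phosphate: 14.4 mmol/L × 174.18 g/mol × 0.108 L ÷ 1000 = 0.27 g
soluble starch: 0.369% w/v = 3.69 g/L → 3.69 × 0.108 L = 0.40 g

magnesium sulfate 2.49 mL; ferric chloride 0.61 mL; riboflavin 0.80 mg; casamino acids 2.10 mL; dipotassium phosphate 0.27 g; soluble starch 0.40 g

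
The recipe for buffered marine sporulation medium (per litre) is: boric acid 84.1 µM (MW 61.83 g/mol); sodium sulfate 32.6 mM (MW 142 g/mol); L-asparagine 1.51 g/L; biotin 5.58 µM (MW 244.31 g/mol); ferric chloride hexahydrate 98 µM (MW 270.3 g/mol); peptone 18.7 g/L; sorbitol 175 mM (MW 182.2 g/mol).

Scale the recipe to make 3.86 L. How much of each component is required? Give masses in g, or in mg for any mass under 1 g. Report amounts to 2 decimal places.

Scale factor relative to 1 L: 3.86.
boric acid: 84.1 µmol/L × 61.83 g/mol × 3.86 L ÷ 1000 = 20.07 mg
sodium sulfate: 32.6 mmol/L × 142 g/mol × 3.86 L ÷ 1000 = 17.87 g
L-asparagine: 1.51 g/L × 3.86 L = 5.83 g
biotin: 5.58 µmol/L × 244.31 g/mol × 3.86 L ÷ 1000 = 5.26 mg
ferric chloride hexahydrate: 98 µmol/L × 270.3 g/mol × 3.86 L ÷ 1000 = 102.25 mg
peptone: 18.7 g/L × 3.86 L = 72.18 g
sorbitol: 175 mmol/L × 182.2 g/mol × 3.86 L ÷ 1000 = 123.08 g

boric acid 20.07 mg; sodium sulfate 17.87 g; L-asparagine 5.83 g; biotin 5.26 mg; ferric chloride hexahydrate 102.25 mg; peptone 72.18 g; sorbitol 123.08 g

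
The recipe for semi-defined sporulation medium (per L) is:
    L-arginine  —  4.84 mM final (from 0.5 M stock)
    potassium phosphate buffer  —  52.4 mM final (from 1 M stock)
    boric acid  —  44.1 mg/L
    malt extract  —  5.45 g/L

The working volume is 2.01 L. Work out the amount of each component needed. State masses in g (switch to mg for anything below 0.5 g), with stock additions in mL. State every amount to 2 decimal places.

L-arginine 19.46 mL; potassium phosphate buffer 105.32 mL; boric acid 88.64 mg; malt extract 10.95 g

Working volume: 2.01 L.
L-arginine: dilute stock: 4.84 mM × 2010 mL ÷ 500 mM = 19.46 mL
potassium phosphate buffer: dilute stock: 52.4 mM × 2010 mL ÷ 1000 mM = 105.32 mL
boric acid: 44.1 mg/L × 2.01 L = 88.64 mg
malt extract: 5.45 g/L × 2.01 L = 10.95 g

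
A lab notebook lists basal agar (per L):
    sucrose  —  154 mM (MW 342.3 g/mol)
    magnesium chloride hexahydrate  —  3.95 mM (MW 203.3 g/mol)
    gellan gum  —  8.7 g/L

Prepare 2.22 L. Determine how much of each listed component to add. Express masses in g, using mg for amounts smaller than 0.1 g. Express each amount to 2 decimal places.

Scale factor relative to 1 L: 2.22.
sucrose: 154 mmol/L × 342.3 g/mol × 2.22 L ÷ 1000 = 117.03 g
magnesium chloride hexahydrate: 3.95 mmol/L × 203.3 g/mol × 2.22 L ÷ 1000 = 1.78 g
gellan gum: 8.7 g/L × 2.22 L = 19.31 g

sucrose 117.03 g; magnesium chloride hexahydrate 1.78 g; gellan gum 19.31 g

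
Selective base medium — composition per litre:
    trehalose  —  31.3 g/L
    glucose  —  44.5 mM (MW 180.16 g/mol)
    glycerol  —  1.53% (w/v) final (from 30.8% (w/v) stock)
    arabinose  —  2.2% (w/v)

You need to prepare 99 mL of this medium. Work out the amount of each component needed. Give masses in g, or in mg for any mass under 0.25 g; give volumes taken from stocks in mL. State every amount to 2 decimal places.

trehalose 3.10 g; glucose 0.79 g; glycerol 4.92 mL; arabinose 2.18 g

Working volume: 99 mL = 0.099 L.
trehalose: 31.3 g/L × 0.099 L = 3.10 g
glucose: 44.5 mmol/L × 180.16 g/mol × 0.099 L ÷ 1000 = 0.79 g
glycerol: V = C2·V2/C1 = 1.53% ÷ 30.8% × 99 mL = 4.92 mL
arabinose: 2.2% w/v = 22 g/L → 22 × 0.099 L = 2.18 g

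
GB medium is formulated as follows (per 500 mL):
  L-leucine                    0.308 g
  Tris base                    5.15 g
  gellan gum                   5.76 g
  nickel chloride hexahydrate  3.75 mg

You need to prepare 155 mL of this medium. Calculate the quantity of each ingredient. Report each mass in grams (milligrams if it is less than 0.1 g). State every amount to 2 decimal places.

L-leucine 95.48 mg; Tris base 1.60 g; gellan gum 1.79 g; nickel chloride hexahydrate 1.16 mg

Scale factor = 155 mL / 500 mL = 0.31.
L-leucine: 0.308 g × (155 mL / 500 mL) = 0.09548 g = 95.48 mg
Tris base: 5.15 g × (155 mL / 500 mL) = 1.60 g
gellan gum: 5.76 g × (155 mL / 500 mL) = 1.79 g
nickel chloride hexahydrate: 3.75 mg × (155 mL / 500 mL) = 1.16 mg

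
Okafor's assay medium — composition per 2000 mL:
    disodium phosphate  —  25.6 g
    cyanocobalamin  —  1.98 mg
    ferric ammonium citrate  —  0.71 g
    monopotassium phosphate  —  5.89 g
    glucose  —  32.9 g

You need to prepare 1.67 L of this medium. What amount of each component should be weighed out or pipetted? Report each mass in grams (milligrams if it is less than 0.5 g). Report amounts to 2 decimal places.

disodium phosphate 21.38 g; cyanocobalamin 1.65 mg; ferric ammonium citrate 0.59 g; monopotassium phosphate 4.92 g; glucose 27.47 g

Ratio of target to recipe volume: 1670 / 2000 = 0.835.
disodium phosphate: 25.6 g × (1670 mL / 2000 mL) = 21.38 g
cyanocobalamin: 1.98 mg × (1670 mL / 2000 mL) = 1.65 mg
ferric ammonium citrate: 0.71 g × (1670 mL / 2000 mL) = 0.59 g
monopotassium phosphate: 5.89 g × (1670 mL / 2000 mL) = 4.92 g
glucose: 32.9 g × (1670 mL / 2000 mL) = 27.47 g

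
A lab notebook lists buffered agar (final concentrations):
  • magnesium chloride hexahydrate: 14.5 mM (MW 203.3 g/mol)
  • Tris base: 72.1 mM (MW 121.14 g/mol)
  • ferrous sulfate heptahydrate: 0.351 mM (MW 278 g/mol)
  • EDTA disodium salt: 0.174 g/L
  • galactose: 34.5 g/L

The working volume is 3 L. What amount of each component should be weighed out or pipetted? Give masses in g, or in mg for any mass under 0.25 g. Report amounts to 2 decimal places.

magnesium chloride hexahydrate 8.84 g; Tris base 26.20 g; ferrous sulfate heptahydrate 0.29 g; EDTA disodium salt 0.52 g; galactose 103.50 g

Working volume: 3 L.
magnesium chloride hexahydrate: 14.5 mmol/L × 203.3 g/mol × 3 L ÷ 1000 = 8.84 g
Tris base: 72.1 mmol/L × 121.14 g/mol × 3 L ÷ 1000 = 26.20 g
ferrous sulfate heptahydrate: 0.351 mmol/L × 278 g/mol × 3 L ÷ 1000 = 0.29 g
EDTA disodium salt: 0.174 g/L × 3 L = 0.52 g
galactose: 34.5 g/L × 3 L = 103.50 g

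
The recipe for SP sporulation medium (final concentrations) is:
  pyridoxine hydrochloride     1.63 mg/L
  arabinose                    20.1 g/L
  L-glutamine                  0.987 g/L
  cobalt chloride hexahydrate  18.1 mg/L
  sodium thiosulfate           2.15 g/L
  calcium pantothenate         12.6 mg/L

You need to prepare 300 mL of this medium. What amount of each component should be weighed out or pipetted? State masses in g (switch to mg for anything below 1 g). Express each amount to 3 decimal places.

Working volume: 300 mL = 0.3 L.
pyridoxine hydrochloride: 1.63 mg/L × 0.3 L = 0.489 mg
arabinose: 20.1 g/L × 0.3 L = 6.030 g
L-glutamine: 0.987 g/L × 0.3 L = 0.2961 g = 296.100 mg
cobalt chloride hexahydrate: 18.1 mg/L × 0.3 L = 5.430 mg
sodium thiosulfate: 2.15 g/L × 0.3 L = 0.645 g = 645.000 mg
calcium pantothenate: 12.6 mg/L × 0.3 L = 3.780 mg

pyridoxine hydrochloride 0.489 mg; arabinose 6.030 g; L-glutamine 296.100 mg; cobalt chloride hexahydrate 5.430 mg; sodium thiosulfate 645.000 mg; calcium pantothenate 3.780 mg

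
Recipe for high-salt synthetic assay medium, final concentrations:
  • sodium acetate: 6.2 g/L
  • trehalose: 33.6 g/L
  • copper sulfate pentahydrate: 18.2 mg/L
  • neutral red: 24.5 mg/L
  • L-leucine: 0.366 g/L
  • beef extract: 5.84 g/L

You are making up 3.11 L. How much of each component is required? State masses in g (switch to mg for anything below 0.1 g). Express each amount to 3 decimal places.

Scale factor relative to 1 L: 3.11.
sodium acetate: 6.2 g/L × 3.11 L = 19.282 g
trehalose: 33.6 g/L × 3.11 L = 104.496 g
copper sulfate pentahydrate: 18.2 mg/L × 3.11 L = 56.602 mg
neutral red: 24.5 mg/L × 3.11 L = 76.195 mg
L-leucine: 0.366 g/L × 3.11 L = 1.138 g
beef extract: 5.84 g/L × 3.11 L = 18.162 g

sodium acetate 19.282 g; trehalose 104.496 g; copper sulfate pentahydrate 56.602 mg; neutral red 76.195 mg; L-leucine 1.138 g; beef extract 18.162 g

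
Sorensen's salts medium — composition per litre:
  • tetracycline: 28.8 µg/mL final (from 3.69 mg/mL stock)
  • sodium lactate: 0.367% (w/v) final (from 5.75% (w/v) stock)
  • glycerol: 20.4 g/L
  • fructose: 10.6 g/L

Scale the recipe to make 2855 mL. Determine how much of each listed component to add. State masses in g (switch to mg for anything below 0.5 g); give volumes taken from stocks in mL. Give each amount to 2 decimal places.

Working volume: 2855 mL = 2.855 L.
tetracycline: C1V1 = C2V2 → 28.8 µg/mL × 2855 mL ÷ 3690 µg/mL = 22.28 mL
sodium lactate: dilute stock: 0.367% ÷ 5.75% × 2855 mL = 182.22 mL
glycerol: 20.4 g/L × 2.855 L = 58.24 g
fructose: 10.6 g/L × 2.855 L = 30.26 g

tetracycline 22.28 mL; sodium lactate 182.22 mL; glycerol 58.24 g; fructose 30.26 g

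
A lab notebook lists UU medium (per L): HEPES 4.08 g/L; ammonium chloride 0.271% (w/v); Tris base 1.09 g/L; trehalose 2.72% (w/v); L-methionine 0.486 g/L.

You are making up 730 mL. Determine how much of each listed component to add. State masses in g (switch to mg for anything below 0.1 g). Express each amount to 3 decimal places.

Target volume = 730 mL = 0.73 L.
HEPES: 4.08 g/L × 0.73 L = 2.978 g
ammonium chloride: 0.271 g per 100 mL × 730 mL ÷ 100 = 1.978 g
Tris base: 1.09 g/L × 0.73 L = 0.796 g
trehalose: 2.72 g per 100 mL × 730 mL ÷ 100 = 19.856 g
L-methionine: 0.486 g/L × 0.73 L = 0.355 g

HEPES 2.978 g; ammonium chloride 1.978 g; Tris base 0.796 g; trehalose 19.856 g; L-methionine 0.355 g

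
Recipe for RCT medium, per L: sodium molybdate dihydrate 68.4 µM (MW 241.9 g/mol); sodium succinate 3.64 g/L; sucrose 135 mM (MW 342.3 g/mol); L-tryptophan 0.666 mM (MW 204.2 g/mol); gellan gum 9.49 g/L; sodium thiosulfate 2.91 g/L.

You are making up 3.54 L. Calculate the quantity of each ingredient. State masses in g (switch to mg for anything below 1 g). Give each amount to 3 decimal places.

sodium molybdate dihydrate 58.573 mg; sodium succinate 12.886 g; sucrose 163.585 g; L-tryptophan 481.430 mg; gellan gum 33.595 g; sodium thiosulfate 10.301 g

Working volume: 3.54 L.
sodium molybdate dihydrate: 68.4 µmol/L × 241.9 g/mol × 3.54 L ÷ 1000 = 58.573 mg
sodium succinate: 3.64 g/L × 3.54 L = 12.886 g
sucrose: 135 mmol/L × 342.3 g/mol × 3.54 L ÷ 1000 = 163.585 g
L-tryptophan: 0.666 mmol/L × 204.2 mg/mmol × 3.54 L = 481.430 mg
gellan gum: 9.49 g/L × 3.54 L = 33.595 g
sodium thiosulfate: 2.91 g/L × 3.54 L = 10.301 g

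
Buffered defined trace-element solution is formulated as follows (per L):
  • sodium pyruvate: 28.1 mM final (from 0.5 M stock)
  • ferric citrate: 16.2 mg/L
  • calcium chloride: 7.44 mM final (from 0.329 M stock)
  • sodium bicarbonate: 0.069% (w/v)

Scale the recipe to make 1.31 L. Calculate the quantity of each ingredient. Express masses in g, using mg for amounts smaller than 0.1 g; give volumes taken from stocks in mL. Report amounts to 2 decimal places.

Working volume: 1.31 L.
sodium pyruvate: C1V1 = C2V2 → 28.1 mM × 1310 mL ÷ 500 mM = 73.62 mL
ferric citrate: 16.2 mg/L × 1.31 L = 21.22 mg
calcium chloride: C1V1 = C2V2 → 7.44 mM × 1310 mL ÷ 329 mM = 29.62 mL
sodium bicarbonate: 0.069% w/v = 0.69 g/L → 0.69 × 1.31 L = 0.90 g

sodium pyruvate 73.62 mL; ferric citrate 21.22 mg; calcium chloride 29.62 mL; sodium bicarbonate 0.90 g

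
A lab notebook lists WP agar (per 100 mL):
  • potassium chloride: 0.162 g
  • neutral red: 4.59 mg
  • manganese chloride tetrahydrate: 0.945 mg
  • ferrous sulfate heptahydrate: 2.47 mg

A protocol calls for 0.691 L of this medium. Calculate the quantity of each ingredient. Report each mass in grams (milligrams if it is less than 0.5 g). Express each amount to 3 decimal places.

potassium chloride 1.119 g; neutral red 31.717 mg; manganese chloride tetrahydrate 6.530 mg; ferrous sulfate heptahydrate 17.068 mg

Scale factor = 691 mL / 100 mL = 6.91.
potassium chloride: 0.162 g × (691 mL / 100 mL) = 1.119 g
neutral red: 4.59 mg × (691 mL / 100 mL) = 31.717 mg
manganese chloride tetrahydrate: 0.945 mg × (691 mL / 100 mL) = 6.530 mg
ferrous sulfate heptahydrate: 2.47 mg × (691 mL / 100 mL) = 17.068 mg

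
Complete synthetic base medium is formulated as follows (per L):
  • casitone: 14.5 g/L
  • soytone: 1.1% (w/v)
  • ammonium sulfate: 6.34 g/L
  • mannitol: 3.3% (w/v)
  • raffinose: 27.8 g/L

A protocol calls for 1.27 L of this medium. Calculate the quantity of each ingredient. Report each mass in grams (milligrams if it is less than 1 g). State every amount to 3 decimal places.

Scale factor relative to 1 L: 1.27.
casitone: 14.5 g/L × 1.27 L = 18.415 g
soytone: 1.1% w/v = 11 g/L → 11 × 1.27 L = 13.970 g
ammonium sulfate: 6.34 g/L × 1.27 L = 8.052 g
mannitol: 3.3% w/v = 33 g/L → 33 × 1.27 L = 41.910 g
raffinose: 27.8 g/L × 1.27 L = 35.306 g

casitone 18.415 g; soytone 13.970 g; ammonium sulfate 8.052 g; mannitol 41.910 g; raffinose 35.306 g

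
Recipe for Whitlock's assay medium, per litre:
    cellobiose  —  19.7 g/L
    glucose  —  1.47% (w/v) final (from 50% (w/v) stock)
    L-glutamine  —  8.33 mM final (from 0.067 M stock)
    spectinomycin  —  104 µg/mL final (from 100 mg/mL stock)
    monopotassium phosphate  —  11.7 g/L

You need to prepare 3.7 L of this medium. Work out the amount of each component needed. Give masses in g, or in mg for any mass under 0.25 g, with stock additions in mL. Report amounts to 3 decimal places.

cellobiose 72.890 g; glucose 108.780 mL; L-glutamine 460.015 mL; spectinomycin 3.848 mL; monopotassium phosphate 43.290 g

Working volume: 3.7 L.
cellobiose: 19.7 g/L × 3.7 L = 72.890 g
glucose: C1V1 = C2V2 → 1.47% ÷ 50% × 3700 mL = 108.780 mL
L-glutamine: dilute stock: 8.33 mM × 3700 mL ÷ 67 mM = 460.015 mL
spectinomycin: C1V1 = C2V2 → 104 µg/mL × 3700 mL ÷ 100000 µg/mL = 3.848 mL
monopotassium phosphate: 11.7 g/L × 3.7 L = 43.290 g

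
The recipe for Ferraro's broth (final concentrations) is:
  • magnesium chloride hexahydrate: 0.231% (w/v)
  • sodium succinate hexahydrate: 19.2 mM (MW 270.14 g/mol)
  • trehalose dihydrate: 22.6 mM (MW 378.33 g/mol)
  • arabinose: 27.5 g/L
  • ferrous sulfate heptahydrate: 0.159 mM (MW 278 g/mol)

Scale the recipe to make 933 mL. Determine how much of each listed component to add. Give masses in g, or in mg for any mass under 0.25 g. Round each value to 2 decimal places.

Target volume = 933 mL = 0.933 L.
magnesium chloride hexahydrate: 0.231 g per 100 mL × 933 mL ÷ 100 = 2.16 g
sodium succinate hexahydrate: 19.2 mmol/L × 270.14 g/mol × 0.933 L ÷ 1000 = 4.84 g
trehalose dihydrate: 22.6 mmol/L × 378.33 g/mol × 0.933 L ÷ 1000 = 7.98 g
arabinose: 27.5 g/L × 0.933 L = 25.66 g
ferrous sulfate heptahydrate: 0.159 mmol/L × 278 mg/mmol × 0.933 L = 41.24 mg

magnesium chloride hexahydrate 2.16 g; sodium succinate hexahydrate 4.84 g; trehalose dihydrate 7.98 g; arabinose 25.66 g; ferrous sulfate heptahydrate 41.24 mg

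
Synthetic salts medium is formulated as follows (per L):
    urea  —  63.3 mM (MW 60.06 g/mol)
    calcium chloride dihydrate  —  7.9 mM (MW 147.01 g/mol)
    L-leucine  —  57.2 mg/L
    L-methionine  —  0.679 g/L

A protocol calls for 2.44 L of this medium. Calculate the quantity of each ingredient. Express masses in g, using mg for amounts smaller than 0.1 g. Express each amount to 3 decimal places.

urea 9.276 g; calcium chloride dihydrate 2.834 g; L-leucine 0.140 g; L-methionine 1.657 g

Working volume: 2.44 L.
urea: 63.3 mmol/L × 60.06 g/mol × 2.44 L ÷ 1000 = 9.276 g
calcium chloride dihydrate: 7.9 mmol/L × 147.01 g/mol × 2.44 L ÷ 1000 = 2.834 g
L-leucine: 57.2 mg/L × 2.44 L = 139.568 mg = 0.140 g
L-methionine: 0.679 g/L × 2.44 L = 1.657 g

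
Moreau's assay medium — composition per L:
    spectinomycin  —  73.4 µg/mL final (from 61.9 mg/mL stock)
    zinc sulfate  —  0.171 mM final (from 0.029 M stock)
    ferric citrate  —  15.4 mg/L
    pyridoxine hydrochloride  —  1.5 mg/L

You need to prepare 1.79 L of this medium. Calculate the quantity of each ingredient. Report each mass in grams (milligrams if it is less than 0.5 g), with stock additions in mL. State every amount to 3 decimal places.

spectinomycin 2.123 mL; zinc sulfate 10.555 mL; ferric citrate 27.566 mg; pyridoxine hydrochloride 2.685 mg

Scale factor relative to 1 L: 1.79.
spectinomycin: dilute stock: 73.4 µg/mL × 1790 mL ÷ 61900 µg/mL = 2.123 mL
zinc sulfate: C1V1 = C2V2 → 0.171 mM × 1790 mL ÷ 29 mM = 10.555 mL
ferric citrate: 15.4 mg/L × 1.79 L = 27.566 mg
pyridoxine hydrochloride: 1.5 mg/L × 1.79 L = 2.685 mg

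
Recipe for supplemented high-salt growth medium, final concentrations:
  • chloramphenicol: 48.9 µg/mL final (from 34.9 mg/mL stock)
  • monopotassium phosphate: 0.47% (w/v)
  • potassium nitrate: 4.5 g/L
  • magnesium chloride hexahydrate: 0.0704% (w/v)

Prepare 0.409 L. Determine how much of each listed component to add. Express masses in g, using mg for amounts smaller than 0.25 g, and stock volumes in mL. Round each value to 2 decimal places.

chloramphenicol 0.57 mL; monopotassium phosphate 1.92 g; potassium nitrate 1.84 g; magnesium chloride hexahydrate 0.29 g

Scale factor relative to 1 L: 0.409.
chloramphenicol: dilute stock: 48.9 µg/mL × 409 mL ÷ 34900 µg/mL = 0.57 mL
monopotassium phosphate: 0.47 g per 100 mL × 409 mL ÷ 100 = 1.92 g
potassium nitrate: 4.5 g/L × 0.409 L = 1.84 g
magnesium chloride hexahydrate: 0.0704% w/v = 0.704 g/L → 0.704 × 0.409 L = 0.29 g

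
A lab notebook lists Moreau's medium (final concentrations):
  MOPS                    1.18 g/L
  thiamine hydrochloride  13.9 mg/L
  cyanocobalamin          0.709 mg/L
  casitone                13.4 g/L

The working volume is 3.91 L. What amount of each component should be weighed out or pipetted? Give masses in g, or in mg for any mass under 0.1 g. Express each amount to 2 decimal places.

Working volume: 3.91 L.
MOPS: 1.18 g/L × 3.91 L = 4.61 g
thiamine hydrochloride: 13.9 mg/L × 3.91 L = 54.35 mg
cyanocobalamin: 0.709 mg/L × 3.91 L = 2.77 mg
casitone: 13.4 g/L × 3.91 L = 52.39 g

MOPS 4.61 g; thiamine hydrochloride 54.35 mg; cyanocobalamin 2.77 mg; casitone 52.39 g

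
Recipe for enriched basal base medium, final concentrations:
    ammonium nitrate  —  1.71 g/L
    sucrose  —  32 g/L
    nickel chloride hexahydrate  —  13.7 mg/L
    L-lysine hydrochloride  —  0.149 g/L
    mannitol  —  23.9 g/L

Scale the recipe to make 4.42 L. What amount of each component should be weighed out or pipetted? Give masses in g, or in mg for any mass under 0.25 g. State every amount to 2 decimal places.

Scale factor relative to 1 L: 4.42.
ammonium nitrate: 1.71 g/L × 4.42 L = 7.56 g
sucrose: 32 g/L × 4.42 L = 141.44 g
nickel chloride hexahydrate: 13.7 mg/L × 4.42 L = 60.55 mg
L-lysine hydrochloride: 0.149 g/L × 4.42 L = 0.66 g
mannitol: 23.9 g/L × 4.42 L = 105.64 g

ammonium nitrate 7.56 g; sucrose 141.44 g; nickel chloride hexahydrate 60.55 mg; L-lysine hydrochloride 0.66 g; mannitol 105.64 g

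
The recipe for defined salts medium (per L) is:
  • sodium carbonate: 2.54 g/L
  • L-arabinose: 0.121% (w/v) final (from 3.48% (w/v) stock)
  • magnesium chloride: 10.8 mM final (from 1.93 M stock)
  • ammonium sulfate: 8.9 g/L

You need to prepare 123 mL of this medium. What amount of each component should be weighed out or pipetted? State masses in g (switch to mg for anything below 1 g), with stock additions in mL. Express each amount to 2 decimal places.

Target volume = 123 mL = 0.123 L.
sodium carbonate: 2.54 g/L × 0.123 L = 0.31242 g = 312.42 mg
L-arabinose: V = C2·V2/C1 = 0.121% ÷ 3.48% × 123 mL = 4.28 mL
magnesium chloride: C1V1 = C2V2 → 10.8 mM × 123 mL ÷ 1930 mM = 0.69 mL
ammonium sulfate: 8.9 g/L × 0.123 L = 1.09 g

sodium carbonate 312.42 mg; L-arabinose 4.28 mL; magnesium chloride 0.69 mL; ammonium sulfate 1.09 g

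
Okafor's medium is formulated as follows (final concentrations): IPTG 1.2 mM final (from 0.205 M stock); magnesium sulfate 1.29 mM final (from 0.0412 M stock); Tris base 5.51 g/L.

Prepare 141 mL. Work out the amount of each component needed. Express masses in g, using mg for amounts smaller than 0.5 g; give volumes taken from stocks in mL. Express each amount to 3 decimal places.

Target volume = 141 mL = 0.141 L.
IPTG: dilute stock: 1.2 mM × 141 mL ÷ 205 mM = 0.825 mL
magnesium sulfate: V = C2·V2/C1 = 1.29 mM × 141 mL ÷ 41.2 mM = 4.415 mL
Tris base: 5.51 g/L × 0.141 L = 0.777 g

IPTG 0.825 mL; magnesium sulfate 4.415 mL; Tris base 0.777 g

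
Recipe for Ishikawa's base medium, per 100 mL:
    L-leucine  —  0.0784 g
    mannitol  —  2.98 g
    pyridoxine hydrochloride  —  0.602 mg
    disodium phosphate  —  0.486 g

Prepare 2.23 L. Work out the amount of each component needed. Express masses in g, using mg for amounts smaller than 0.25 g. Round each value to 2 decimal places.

Scale factor = 2230 mL / 100 mL = 22.3.
L-leucine: 0.0784 g × (2230 mL / 100 mL) = 1.75 g
mannitol: 2.98 g × (2230 mL / 100 mL) = 66.45 g
pyridoxine hydrochloride: 0.602 mg × (2230 mL / 100 mL) = 13.42 mg
disodium phosphate: 0.486 g × (2230 mL / 100 mL) = 10.84 g

L-leucine 1.75 g; mannitol 66.45 g; pyridoxine hydrochloride 13.42 mg; disodium phosphate 10.84 g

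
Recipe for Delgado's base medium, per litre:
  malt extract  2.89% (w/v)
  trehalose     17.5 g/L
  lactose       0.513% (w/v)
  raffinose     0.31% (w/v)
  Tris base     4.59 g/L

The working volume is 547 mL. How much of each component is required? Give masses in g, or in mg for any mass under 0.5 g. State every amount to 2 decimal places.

Working volume: 547 mL = 0.547 L.
malt extract: 2.89 g per 100 mL × 547 mL ÷ 100 = 15.81 g
trehalose: 17.5 g/L × 0.547 L = 9.57 g
lactose: 0.513% w/v = 5.13 g/L → 5.13 × 0.547 L = 2.81 g
raffinose: 0.31% w/v = 3.1 g/L → 3.1 × 0.547 L = 1.70 g
Tris base: 4.59 g/L × 0.547 L = 2.51 g

malt extract 15.81 g; trehalose 9.57 g; lactose 2.81 g; raffinose 1.70 g; Tris base 2.51 g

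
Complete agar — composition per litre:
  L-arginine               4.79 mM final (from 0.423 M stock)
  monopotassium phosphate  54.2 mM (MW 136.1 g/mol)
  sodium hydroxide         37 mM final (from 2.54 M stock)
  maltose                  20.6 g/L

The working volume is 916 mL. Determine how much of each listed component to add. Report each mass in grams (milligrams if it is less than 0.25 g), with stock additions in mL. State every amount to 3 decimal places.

L-arginine 10.373 mL; monopotassium phosphate 6.757 g; sodium hydroxide 13.343 mL; maltose 18.870 g

Working volume: 916 mL = 0.916 L.
L-arginine: C1V1 = C2V2 → 4.79 mM × 916 mL ÷ 423 mM = 10.373 mL
monopotassium phosphate: 54.2 mmol/L × 136.1 g/mol × 0.916 L ÷ 1000 = 6.757 g
sodium hydroxide: C1V1 = C2V2 → 37 mM × 916 mL ÷ 2540 mM = 13.343 mL
maltose: 20.6 g/L × 0.916 L = 18.870 g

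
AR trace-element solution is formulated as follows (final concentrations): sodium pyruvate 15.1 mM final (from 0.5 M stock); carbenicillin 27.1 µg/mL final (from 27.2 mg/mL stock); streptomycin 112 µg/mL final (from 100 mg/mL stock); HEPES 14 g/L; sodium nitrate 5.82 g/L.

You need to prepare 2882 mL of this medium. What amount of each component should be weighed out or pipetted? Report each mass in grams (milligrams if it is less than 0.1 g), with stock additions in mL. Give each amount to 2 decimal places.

Target volume = 2882 mL = 2.882 L.
sodium pyruvate: dilute stock: 15.1 mM × 2882 mL ÷ 500 mM = 87.04 mL
carbenicillin: dilute stock: 27.1 µg/mL × 2882 mL ÷ 27200 µg/mL = 2.87 mL
streptomycin: dilute stock: 112 µg/mL × 2882 mL ÷ 100000 µg/mL = 3.23 mL
HEPES: 14 g/L × 2.882 L = 40.35 g
sodium nitrate: 5.82 g/L × 2.882 L = 16.77 g

sodium pyruvate 87.04 mL; carbenicillin 2.87 mL; streptomycin 3.23 mL; HEPES 40.35 g; sodium nitrate 16.77 g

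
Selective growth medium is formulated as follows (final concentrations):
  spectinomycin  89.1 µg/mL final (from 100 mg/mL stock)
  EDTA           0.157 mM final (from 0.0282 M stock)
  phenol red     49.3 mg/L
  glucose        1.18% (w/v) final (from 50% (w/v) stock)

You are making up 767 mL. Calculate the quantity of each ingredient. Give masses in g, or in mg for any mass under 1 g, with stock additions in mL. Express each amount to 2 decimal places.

spectinomycin 0.68 mL; EDTA 4.27 mL; phenol red 37.81 mg; glucose 18.10 mL

Scale factor relative to 1 L: 0.767.
spectinomycin: dilute stock: 89.1 µg/mL × 767 mL ÷ 100000 µg/mL = 0.68 mL
EDTA: V = C2·V2/C1 = 0.157 mM × 767 mL ÷ 28.2 mM = 4.27 mL
phenol red: 49.3 mg/L × 0.767 L = 37.81 mg
glucose: dilute stock: 1.18% ÷ 50% × 767 mL = 18.10 mL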